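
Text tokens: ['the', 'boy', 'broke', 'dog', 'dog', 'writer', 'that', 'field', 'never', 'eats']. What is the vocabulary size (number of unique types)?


Listing all tokens and tracking unique types:
  Token 1: 'the' -> NEW (unique so far: 1)
  Token 2: 'boy' -> NEW (unique so far: 2)
  Token 3: 'broke' -> NEW (unique so far: 3)
  Token 4: 'dog' -> NEW (unique so far: 4)
  Token 5: 'dog' -> duplicate (unique so far: 4)
  Token 6: 'writer' -> NEW (unique so far: 5)
  Token 7: 'that' -> NEW (unique so far: 6)
  Token 8: 'field' -> NEW (unique so far: 7)
  Token 9: 'never' -> NEW (unique so far: 8)
  Token 10: 'eats' -> NEW (unique so far: 9)
Unique types: ('boy', 'broke', 'dog', 'eats', 'field', 'never', 'that', 'the', 'writer')
Vocabulary size: 9

9


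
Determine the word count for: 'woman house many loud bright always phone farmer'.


Counting words by splitting on spaces:
  Word 1: 'woman'
  Word 2: 'house'
  Word 3: 'many'
  Word 4: 'loud'
  Word 5: 'bright'
  Word 6: 'always'
  Word 7: 'phone'
  Word 8: 'farmer'
Total words: 8

8


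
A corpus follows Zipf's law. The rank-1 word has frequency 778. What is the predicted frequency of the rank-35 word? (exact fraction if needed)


Zipf's law: freq(rank) = f1 / rank
f1 = 778, rank = 35
freq = 778 / 35
GCD(778, 35) = 1
Simplified: 778/35

778/35


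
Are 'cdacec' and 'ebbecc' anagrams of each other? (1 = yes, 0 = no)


Sort characters of 'cdacec': 'acccde'
Sort characters of 'ebbecc': 'bbccee'
Sorted forms differ -> they are NOT anagrams
Result: 0

0


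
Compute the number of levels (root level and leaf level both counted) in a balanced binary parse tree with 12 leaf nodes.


In a balanced binary tree with n leaves the deepest leaf is ceil(log2(n)) edges below the root,
so counting node levels inclusive of root and leaves gives ceil(log2(n)) + 1 levels.
log2(12) = 3.5850
ceil(3.5850) = 4
levels = 4 + 1 = 5

5


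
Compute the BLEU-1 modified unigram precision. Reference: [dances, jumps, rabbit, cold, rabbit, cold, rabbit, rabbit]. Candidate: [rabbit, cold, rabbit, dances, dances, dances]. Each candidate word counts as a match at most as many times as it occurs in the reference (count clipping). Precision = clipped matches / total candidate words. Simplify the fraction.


Reference word counts: {'cold': 2, 'dances': 1, 'jumps': 1, 'rabbit': 4}
Checking each candidate word (with clipping):
  'rabbit' -> in reference (ref count 4, used 1/4) -> match (matches: 1)
  'cold' -> in reference (ref count 2, used 1/2) -> match (matches: 2)
  'rabbit' -> in reference (ref count 4, used 2/4) -> match (matches: 3)
  'dances' -> in reference (ref count 1, used 1/1) -> match (matches: 4)
  'dances' -> ref count 1 already used up (1/1) -> clipped, no match (matches: 4)
  'dances' -> ref count 1 already used up (1/1) -> clipped, no match (matches: 4)
Clipped matches: 4, Candidate length: 6
Precision = 4/6 = 2/3

2/3


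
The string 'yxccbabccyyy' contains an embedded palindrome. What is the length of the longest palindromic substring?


Scanning 'yxccbabccyyy' for palindromic substrings.
Substring at positions 2-8: 'ccbabcc'.
Check: reverse('ccbabcc') = 'ccbabcc' -> palindrome confirmed.
Neighbouring characters ('x' / 'y') break symmetry, so it cannot extend further.
No longer palindromic substring exists; longest length = 7

7


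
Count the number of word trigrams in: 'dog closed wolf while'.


Word trigrams from [4] words:
  Trigram 1: (dog closed wolf)
  Trigram 2: (closed wolf while)
Total word trigrams: 4 - 2 = 2

2


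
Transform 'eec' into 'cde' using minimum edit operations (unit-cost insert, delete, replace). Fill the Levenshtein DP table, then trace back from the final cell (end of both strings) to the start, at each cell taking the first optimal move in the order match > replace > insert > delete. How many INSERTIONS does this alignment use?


Edit distance = 3. Backtracking from cell (3, 3) with preference match > replace > insert > delete,
then listing the resulting alignment 'eec' -> 'cde' left to right:
  Step 1: replace e->c
  Step 2: replace e->d
  Step 3: replace c->e
Total insertions: 0

0


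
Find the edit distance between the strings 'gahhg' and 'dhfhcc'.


Building DP table for s1='gahhg' (len 5) and s2='dhfhcc' (len 6):
       d  h  f  h  c  c
    0  1  2  3  4  5  6
  g 1  1  2  3  4  5  6
  a 2  2  2  3  4  5  6
  h 3  3  2  3  3  4  5
  h 4  4  3  3  3  4  5
  g 5  5  4  4  4  4  5
Edit distance = dp[5][6] = 5

5


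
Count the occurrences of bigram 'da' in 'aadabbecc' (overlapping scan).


Scanning 'aadabbecc' for bigram 'da':
  Position 0: 'aa' -> no
  Position 1: 'ad' -> no
  Position 2: 'da' -> MATCH
  Position 3: 'ab' -> no
  Position 4: 'bb' -> no
  Position 5: 'be' -> no
  Position 6: 'ec' -> no
  Position 7: 'cc' -> no
Total matches: 1

1


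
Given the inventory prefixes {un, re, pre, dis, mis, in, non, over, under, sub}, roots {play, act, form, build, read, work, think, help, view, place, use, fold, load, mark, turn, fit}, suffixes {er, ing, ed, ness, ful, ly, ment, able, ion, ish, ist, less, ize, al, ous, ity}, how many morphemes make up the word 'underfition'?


Segmenting 'underfition' against the inventory:
  'under' -> prefix (morpheme 1)
  'fit' -> root (morpheme 2)
  'ion' -> suffix (morpheme 3)
Total morphemes: 3

3


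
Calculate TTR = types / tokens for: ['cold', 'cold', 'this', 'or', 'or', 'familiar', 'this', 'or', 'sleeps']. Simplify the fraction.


Tokens: 9
Unique types: ('cold', 'familiar', 'or', 'sleeps', 'this') = 5
TTR = 5/9
Already in lowest terms.

5/9


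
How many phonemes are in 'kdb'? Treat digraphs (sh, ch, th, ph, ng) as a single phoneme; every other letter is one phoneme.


Parsing 'kdb' greedily, digraphs first:
  'k' -> consonant phoneme (phonemes so far: 1)
  'd' -> consonant phoneme (phonemes so far: 2)
  'b' -> consonant phoneme (phonemes so far: 3)
Total phonemes: 3

3


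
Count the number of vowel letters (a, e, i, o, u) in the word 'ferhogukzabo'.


Scanning each character of 'ferhogukzabo':
  Position 1: 'f' -> consonant (running count: 0)
  Position 2: 'e' -> vowel (running count: 1)
  Position 3: 'r' -> consonant (running count: 1)
  Position 4: 'h' -> consonant (running count: 1)
  Position 5: 'o' -> vowel (running count: 2)
  Position 6: 'g' -> consonant (running count: 2)
  Position 7: 'u' -> vowel (running count: 3)
  Position 8: 'k' -> consonant (running count: 3)
  Position 9: 'z' -> consonant (running count: 3)
  Position 10: 'a' -> vowel (running count: 4)
  Position 11: 'b' -> consonant (running count: 4)
  Position 12: 'o' -> vowel (running count: 5)
Total vowels: 5

5


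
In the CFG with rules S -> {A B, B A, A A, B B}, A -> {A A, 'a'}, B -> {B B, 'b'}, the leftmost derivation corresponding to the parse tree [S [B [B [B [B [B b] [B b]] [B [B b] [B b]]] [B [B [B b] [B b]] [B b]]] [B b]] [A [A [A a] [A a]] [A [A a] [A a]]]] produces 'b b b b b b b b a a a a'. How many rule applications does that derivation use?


Every bracketed nonterminal node [X ...] in the tree is produced by exactly one rule application.
Reading the tree off as a leftmost derivation:
  Step 1: S  =>  B A   (applied S -> B A)
  Step 2: B A  =>  B B A   (applied B -> B B)
  Step 3: B B A  =>  B B B A   (applied B -> B B)
  Step 4: B B B A  =>  B B B B A   (applied B -> B B)
  Step 5: B B B B A  =>  B B B B B A   (applied B -> B B)
  Step 6: B B B B B A  =>  b B B B B A   (applied B -> b)
  Step 7: b B B B B A  =>  b b B B B A   (applied B -> b)
  Step 8: b b B B B A  =>  b b B B B B A   (applied B -> B B)
  Step 9: b b B B B B A  =>  b b b B B B A   (applied B -> b)
  Step 10: b b b B B B A  =>  b b b b B B A   (applied B -> b)
  Step 11: b b b b B B A  =>  b b b b B B B A   (applied B -> B B)
  Step 12: b b b b B B B A  =>  b b b b B B B B A   (applied B -> B B)
  Step 13: b b b b B B B B A  =>  b b b b b B B B A   (applied B -> b)
  Step 14: b b b b b B B B A  =>  b b b b b b B B A   (applied B -> b)
  Step 15: b b b b b b B B A  =>  b b b b b b b B A   (applied B -> b)
  Step 16: b b b b b b b B A  =>  b b b b b b b b A   (applied B -> b)
  Step 17: b b b b b b b b A  =>  b b b b b b b b A A   (applied A -> A A)
  Step 18: b b b b b b b b A A  =>  b b b b b b b b A A A   (applied A -> A A)
  Step 19: b b b b b b b b A A A  =>  b b b b b b b b a A A   (applied A -> a)
  Step 20: b b b b b b b b a A A  =>  b b b b b b b b a a A   (applied A -> a)
  Step 21: b b b b b b b b a a A  =>  b b b b b b b b a a A A   (applied A -> A A)
  Step 22: b b b b b b b b a a A A  =>  b b b b b b b b a a a A   (applied A -> a)
  Step 23: b b b b b b b b a a a A  =>  b b b b b b b b a a a a   (applied A -> a)
Final yield: b b b b b b b b a a a a
Total rewrite steps: 23

23


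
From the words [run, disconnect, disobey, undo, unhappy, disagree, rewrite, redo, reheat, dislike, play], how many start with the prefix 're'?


Checking each word for prefix 're':
  'run' -> no (count: 0)
  'disconnect' -> no (count: 0)
  'disobey' -> no (count: 0)
  'undo' -> no (count: 0)
  'unhappy' -> no (count: 0)
  'disagree' -> no (count: 0)
  'rewrite' -> YES, starts with 're' (count: 1)
  'redo' -> YES, starts with 're' (count: 2)
  'reheat' -> YES, starts with 're' (count: 3)
  'dislike' -> no (count: 3)
  'play' -> no (count: 3)
Total with prefix 're': 3

3


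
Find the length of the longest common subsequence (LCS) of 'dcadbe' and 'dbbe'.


DP table for LCS of 'dcadbe' and 'dbbe':
       d  b  b  e
    0  0  0  0  0
  d 0  1  1  1  1
  c 0  1  1  1  1
  a 0  1  1  1  1
  d 0  1  1  1  1
  b 0  1  2  2  2
  e 0  1  2  2  3
LCS: 'dbe'
LCS length = 3

3


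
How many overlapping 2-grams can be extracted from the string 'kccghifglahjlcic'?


String 'kccghifglahjlcic' has length L = 16.
Number of overlapping n-grams = L - n + 1
Substituting: 16 - 2 + 1 = 15

15


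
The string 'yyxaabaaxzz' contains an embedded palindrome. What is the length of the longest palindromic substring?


Scanning 'yyxaabaaxzz' for palindromic substrings.
Substring at positions 2-8: 'xaabaax'.
Check: reverse('xaabaax') = 'xaabaax' -> palindrome confirmed.
Neighbouring characters ('y' / 'z') break symmetry, so it cannot extend further.
No longer palindromic substring exists; longest length = 7

7


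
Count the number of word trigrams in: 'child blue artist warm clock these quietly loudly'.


Word trigrams from [8] words:
  Trigram 1: (child blue artist)
  Trigram 2: (blue artist warm)
  Trigram 3: (artist warm clock)
  Trigram 4: (warm clock these)
  Trigram 5: (clock these quietly)
  Trigram 6: (these quietly loudly)
Total word trigrams: 8 - 2 = 6

6


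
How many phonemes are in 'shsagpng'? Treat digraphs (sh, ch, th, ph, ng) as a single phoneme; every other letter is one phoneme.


Parsing 'shsagpng' greedily, digraphs first:
  'sh' -> digraph (1 consonant phoneme) (phonemes so far: 1)
  's' -> consonant phoneme (phonemes so far: 2)
  'a' -> vowel phoneme (phonemes so far: 3)
  'g' -> consonant phoneme (phonemes so far: 4)
  'p' -> consonant phoneme (phonemes so far: 5)
  'ng' -> digraph (1 consonant phoneme) (phonemes so far: 6)
Total phonemes: 6

6


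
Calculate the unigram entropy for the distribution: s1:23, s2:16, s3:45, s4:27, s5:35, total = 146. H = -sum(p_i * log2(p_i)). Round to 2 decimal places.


Computing entropy H = -sum(p_i * log2(p_i)):
  s1: p = 23/146 = 0.1575, -p*log2(p) = 0.4200
  s2: p = 16/146 = 0.1096, -p*log2(p) = 0.3496
  s3: p = 45/146 = 0.3082, -p*log2(p) = 0.5233
  s4: p = 27/146 = 0.1849, -p*log2(p) = 0.4503
  s5: p = 35/146 = 0.2397, -p*log2(p) = 0.4940
H = sum of terms = 2.2372
Rounded to 2 decimals: 2.24

2.24


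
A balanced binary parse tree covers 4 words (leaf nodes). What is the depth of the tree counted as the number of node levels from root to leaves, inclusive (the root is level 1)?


In a balanced binary tree with n leaves the deepest leaf is ceil(log2(n)) edges below the root,
so counting node levels inclusive of root and leaves gives ceil(log2(n)) + 1 levels.
log2(4) = 2.0000
ceil(2.0000) = 2
levels = 2 + 1 = 3

3


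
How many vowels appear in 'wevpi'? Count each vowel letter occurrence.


Scanning each character of 'wevpi':
  Position 1: 'w' -> consonant (running count: 0)
  Position 2: 'e' -> vowel (running count: 1)
  Position 3: 'v' -> consonant (running count: 1)
  Position 4: 'p' -> consonant (running count: 1)
  Position 5: 'i' -> vowel (running count: 2)
Total vowels: 2

2


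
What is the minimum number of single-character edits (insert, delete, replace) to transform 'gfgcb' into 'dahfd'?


Building DP table for s1='gfgcb' (len 5) and s2='dahfd' (len 5):
       d  a  h  f  d
    0  1  2  3  4  5
  g 1  1  2  3  4  5
  f 2  2  2  3  3  4
  g 3  3  3  3  4  4
  c 4  4  4  4  4  5
  b 5  5  5  5  5  5
Edit distance = dp[5][5] = 5

5


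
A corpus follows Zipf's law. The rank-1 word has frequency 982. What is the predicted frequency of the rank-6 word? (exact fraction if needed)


Zipf's law: freq(rank) = f1 / rank
f1 = 982, rank = 6
freq = 982 / 6
GCD(982, 6) = 2
Simplified: 491/3

491/3


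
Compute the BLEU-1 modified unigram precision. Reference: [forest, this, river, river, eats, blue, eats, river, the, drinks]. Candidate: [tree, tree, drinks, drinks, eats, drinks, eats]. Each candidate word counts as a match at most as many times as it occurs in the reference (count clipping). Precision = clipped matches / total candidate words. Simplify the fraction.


Reference word counts: {'blue': 1, 'drinks': 1, 'eats': 2, 'forest': 1, 'river': 3, 'the': 1, 'this': 1}
Checking each candidate word (with clipping):
  'tree' -> not in reference -> no match (matches: 0)
  'tree' -> not in reference -> no match (matches: 0)
  'drinks' -> in reference (ref count 1, used 1/1) -> match (matches: 1)
  'drinks' -> ref count 1 already used up (1/1) -> clipped, no match (matches: 1)
  'eats' -> in reference (ref count 2, used 1/2) -> match (matches: 2)
  'drinks' -> ref count 1 already used up (1/1) -> clipped, no match (matches: 2)
  'eats' -> in reference (ref count 2, used 2/2) -> match (matches: 3)
Clipped matches: 3, Candidate length: 7
Precision = 3/7

3/7


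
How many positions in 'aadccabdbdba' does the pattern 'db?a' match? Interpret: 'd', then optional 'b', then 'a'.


Pattern: db?a means 'd', then optional 'b', then 'a'.
Scanning 'aadccabdbdba' position-by-position:
  Pos 0: window 'aad' -> no
  Pos 1: window 'adc' -> no
  Pos 2: window 'dcc' -> no
  Pos 3: window 'cca' -> no
  Pos 4: window 'cab' -> no
  Pos 5: window 'abd' -> no
  Pos 6: window 'bdb' -> no
  Pos 7: window 'dbd' -> no
  Pos 8: window 'bdb' -> no
  Pos 9: window 'dba' -> MATCH
  Pos 10: window 'ba' -> no
  Pos 11: window 'a' -> no
Total matches: 1

1


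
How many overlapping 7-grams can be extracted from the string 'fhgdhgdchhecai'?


String 'fhgdhgdchhecai' has length L = 14.
Number of overlapping n-grams = L - n + 1
Substituting: 14 - 7 + 1 = 8

8


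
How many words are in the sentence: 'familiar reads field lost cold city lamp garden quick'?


Counting words by splitting on spaces:
  Word 1: 'familiar'
  Word 2: 'reads'
  Word 3: 'field'
  Word 4: 'lost'
  Word 5: 'cold'
  Word 6: 'city'
  Word 7: 'lamp'
  Word 8: 'garden'
  Word 9: 'quick'
Total words: 9

9


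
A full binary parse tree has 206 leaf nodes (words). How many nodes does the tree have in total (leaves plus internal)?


Leaf nodes (terminals): 206
Internal nodes = n - 1 = 206 - 1 = 205
Total = leaves + internal = 206 + 205 = 411

411


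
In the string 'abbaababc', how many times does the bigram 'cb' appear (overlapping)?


Scanning 'abbaababc' for bigram 'cb':
  Position 0: 'ab' -> no
  Position 1: 'bb' -> no
  Position 2: 'ba' -> no
  Position 3: 'aa' -> no
  Position 4: 'ab' -> no
  Position 5: 'ba' -> no
  Position 6: 'ab' -> no
  Position 7: 'bc' -> no
Total matches: 0

0


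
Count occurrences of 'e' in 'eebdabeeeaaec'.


Scanning 'eebdabeeeaaec' for 'e':
  Position 0: 'e' -> MATCH (count: 1)
  Position 1: 'e' -> MATCH (count: 2)
  Position 6: 'e' -> MATCH (count: 3)
  Position 7: 'e' -> MATCH (count: 4)
  Position 8: 'e' -> MATCH (count: 5)
  Position 11: 'e' -> MATCH (count: 6)
Total occurrences of 'e': 6

6


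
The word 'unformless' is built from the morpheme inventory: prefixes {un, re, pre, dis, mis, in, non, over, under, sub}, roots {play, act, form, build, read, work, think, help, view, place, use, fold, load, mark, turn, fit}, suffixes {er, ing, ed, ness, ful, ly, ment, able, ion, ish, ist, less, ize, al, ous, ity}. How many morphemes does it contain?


Segmenting 'unformless' against the inventory:
  'un' -> prefix (morpheme 1)
  'form' -> root (morpheme 2)
  'less' -> suffix (morpheme 3)
Total morphemes: 3

3


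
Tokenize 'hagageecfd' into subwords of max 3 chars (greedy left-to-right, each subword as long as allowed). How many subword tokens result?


'hagageecfd' has 10 characters.
Chunking with max size 3:
  Chunk 1: 'hag' (positions 0-2)
  Chunk 2: 'age' (positions 3-5)
  Chunk 3: 'ecf' (positions 6-8)
  Chunk 4: 'd' (positions 9-9)
Total chunks: ceil(10 / 3) = 4

4


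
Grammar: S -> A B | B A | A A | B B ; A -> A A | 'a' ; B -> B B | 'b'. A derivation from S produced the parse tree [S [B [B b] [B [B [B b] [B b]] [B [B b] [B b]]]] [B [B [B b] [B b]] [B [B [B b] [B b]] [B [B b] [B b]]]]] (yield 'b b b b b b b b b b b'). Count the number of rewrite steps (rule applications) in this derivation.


Every bracketed nonterminal node [X ...] in the tree is produced by exactly one rule application.
Reading the tree off as a leftmost derivation:
  Step 1: S  =>  B B   (applied S -> B B)
  Step 2: B B  =>  B B B   (applied B -> B B)
  Step 3: B B B  =>  b B B   (applied B -> b)
  Step 4: b B B  =>  b B B B   (applied B -> B B)
  Step 5: b B B B  =>  b B B B B   (applied B -> B B)
  Step 6: b B B B B  =>  b b B B B   (applied B -> b)
  Step 7: b b B B B  =>  b b b B B   (applied B -> b)
  Step 8: b b b B B  =>  b b b B B B   (applied B -> B B)
  Step 9: b b b B B B  =>  b b b b B B   (applied B -> b)
  Step 10: b b b b B B  =>  b b b b b B   (applied B -> b)
  Step 11: b b b b b B  =>  b b b b b B B   (applied B -> B B)
  Step 12: b b b b b B B  =>  b b b b b B B B   (applied B -> B B)
  Step 13: b b b b b B B B  =>  b b b b b b B B   (applied B -> b)
  Step 14: b b b b b b B B  =>  b b b b b b b B   (applied B -> b)
  Step 15: b b b b b b b B  =>  b b b b b b b B B   (applied B -> B B)
  Step 16: b b b b b b b B B  =>  b b b b b b b B B B   (applied B -> B B)
  Step 17: b b b b b b b B B B  =>  b b b b b b b b B B   (applied B -> b)
  Step 18: b b b b b b b b B B  =>  b b b b b b b b b B   (applied B -> b)
  Step 19: b b b b b b b b b B  =>  b b b b b b b b b B B   (applied B -> B B)
  Step 20: b b b b b b b b b B B  =>  b b b b b b b b b b B   (applied B -> b)
  Step 21: b b b b b b b b b b B  =>  b b b b b b b b b b b   (applied B -> b)
Final yield: b b b b b b b b b b b
Total rewrite steps: 21

21


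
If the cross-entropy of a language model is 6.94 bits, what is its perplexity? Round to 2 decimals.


Perplexity formula: PP = 2^H
H = 6.94
PP = 2^6.94
Decompose: 2^6.94 = 2^6 * 2^0.94
2^6 = 64, 2^0.94 ~ 1.9185282
PP ~ 64 * 1.9185282 = 122.7858048
Rounded to 2 decimals: 122.79

122.79


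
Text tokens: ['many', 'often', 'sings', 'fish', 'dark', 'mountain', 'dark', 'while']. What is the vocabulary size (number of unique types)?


Listing all tokens and tracking unique types:
  Token 1: 'many' -> NEW (unique so far: 1)
  Token 2: 'often' -> NEW (unique so far: 2)
  Token 3: 'sings' -> NEW (unique so far: 3)
  Token 4: 'fish' -> NEW (unique so far: 4)
  Token 5: 'dark' -> NEW (unique so far: 5)
  Token 6: 'mountain' -> NEW (unique so far: 6)
  Token 7: 'dark' -> duplicate (unique so far: 6)
  Token 8: 'while' -> NEW (unique so far: 7)
Unique types: ('dark', 'fish', 'many', 'mountain', 'often', 'sings', 'while')
Vocabulary size: 7

7


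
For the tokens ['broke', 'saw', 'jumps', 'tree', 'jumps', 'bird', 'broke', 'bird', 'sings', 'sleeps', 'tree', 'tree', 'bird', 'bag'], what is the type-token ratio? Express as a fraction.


Tokens: 14
Unique types: ('bag', 'bird', 'broke', 'jumps', 'saw', 'sings', 'sleeps', 'tree') = 8
TTR = 8/14
Simplify: divide both by 2 -> 4/7
TTR = 4/7

4/7


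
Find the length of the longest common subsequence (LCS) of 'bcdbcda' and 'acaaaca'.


DP table for LCS of 'bcdbcda' and 'acaaaca':
       a  c  a  a  a  c  a
    0  0  0  0  0  0  0  0
  b 0  0  0  0  0  0  0  0
  c 0  0  1  1  1  1  1  1
  d 0  0  1  1  1  1  1  1
  b 0  0  1  1  1  1  1  1
  c 0  0  1  1  1  1  2  2
  d 0  0  1  1  1  1  2  2
  a 0  1  1  2  2  2  2  3
LCS: 'cca'
LCS length = 3

3


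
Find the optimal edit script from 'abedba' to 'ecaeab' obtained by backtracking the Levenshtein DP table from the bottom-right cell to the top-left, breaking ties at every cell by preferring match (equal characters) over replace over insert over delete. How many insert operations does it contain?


Edit distance = 5. Backtracking from cell (6, 6) with preference match > replace > insert > delete,
then listing the resulting alignment 'abedba' -> 'ecaeab' left to right:
  Step 1: insert 'e' [insertion #1]
  Step 2: replace a->c
  Step 3: replace b->a
  Step 4: keep 'e'
  Step 5: replace d->a
  Step 6: keep 'b'
  Step 7: delete 'a'
Total insertions: 1

1


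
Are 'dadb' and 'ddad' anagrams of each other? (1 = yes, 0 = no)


Sort characters of 'dadb': 'abdd'
Sort characters of 'ddad': 'addd'
Sorted forms differ -> they are NOT anagrams
Result: 0

0


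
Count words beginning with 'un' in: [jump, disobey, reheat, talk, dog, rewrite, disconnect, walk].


Checking each word for prefix 'un':
  'jump' -> no (count: 0)
  'disobey' -> no (count: 0)
  'reheat' -> no (count: 0)
  'talk' -> no (count: 0)
  'dog' -> no (count: 0)
  'rewrite' -> no (count: 0)
  'disconnect' -> no (count: 0)
  'walk' -> no (count: 0)
Total with prefix 'un': 0

0


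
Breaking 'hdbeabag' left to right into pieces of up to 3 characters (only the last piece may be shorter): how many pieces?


'hdbeabag' has 8 characters.
Chunking with max size 3:
  Chunk 1: 'hdb' (positions 0-2)
  Chunk 2: 'eab' (positions 3-5)
  Chunk 3: 'ag' (positions 6-7)
Total chunks: ceil(8 / 3) = 3

3


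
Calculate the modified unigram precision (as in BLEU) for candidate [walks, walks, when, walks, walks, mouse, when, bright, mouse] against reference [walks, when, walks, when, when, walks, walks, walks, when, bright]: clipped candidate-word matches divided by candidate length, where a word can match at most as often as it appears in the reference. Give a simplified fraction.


Reference word counts: {'bright': 1, 'walks': 5, 'when': 4}
Checking each candidate word (with clipping):
  'walks' -> in reference (ref count 5, used 1/5) -> match (matches: 1)
  'walks' -> in reference (ref count 5, used 2/5) -> match (matches: 2)
  'when' -> in reference (ref count 4, used 1/4) -> match (matches: 3)
  'walks' -> in reference (ref count 5, used 3/5) -> match (matches: 4)
  'walks' -> in reference (ref count 5, used 4/5) -> match (matches: 5)
  'mouse' -> not in reference -> no match (matches: 5)
  'when' -> in reference (ref count 4, used 2/4) -> match (matches: 6)
  'bright' -> in reference (ref count 1, used 1/1) -> match (matches: 7)
  'mouse' -> not in reference -> no match (matches: 7)
Clipped matches: 7, Candidate length: 9
Precision = 7/9

7/9


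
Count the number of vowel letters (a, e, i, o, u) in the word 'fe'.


Scanning each character of 'fe':
  Position 1: 'f' -> consonant (running count: 0)
  Position 2: 'e' -> vowel (running count: 1)
Total vowels: 1

1


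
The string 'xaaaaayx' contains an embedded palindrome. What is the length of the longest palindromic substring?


Scanning 'xaaaaayx' for palindromic substrings.
Substring at positions 1-5: 'aaaaa'.
Check: reverse('aaaaa') = 'aaaaa' -> palindrome confirmed.
Neighbouring characters ('x' / 'y') break symmetry, so it cannot extend further.
No longer palindromic substring exists; longest length = 5

5


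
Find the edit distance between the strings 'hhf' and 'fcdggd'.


Building DP table for s1='hhf' (len 3) and s2='fcdggd' (len 6):
       f  c  d  g  g  d
    0  1  2  3  4  5  6
  h 1  1  2  3  4  5  6
  h 2  2  2  3  4  5  6
  f 3  2  3  3  4  5  6
Edit distance = dp[3][6] = 6

6


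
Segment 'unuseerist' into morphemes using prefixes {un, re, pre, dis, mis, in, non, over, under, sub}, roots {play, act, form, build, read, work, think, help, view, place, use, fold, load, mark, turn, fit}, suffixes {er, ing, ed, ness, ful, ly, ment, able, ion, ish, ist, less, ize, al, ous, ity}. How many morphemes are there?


Segmenting 'unuseerist' against the inventory:
  'un' -> prefix (morpheme 1)
  'use' -> root (morpheme 2)
  'er' -> suffix (morpheme 3)
  'ist' -> suffix (morpheme 4)
Total morphemes: 4

4


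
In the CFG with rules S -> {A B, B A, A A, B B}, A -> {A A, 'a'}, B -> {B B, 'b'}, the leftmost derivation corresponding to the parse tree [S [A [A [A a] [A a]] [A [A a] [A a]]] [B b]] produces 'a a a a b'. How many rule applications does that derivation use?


Every bracketed nonterminal node [X ...] in the tree is produced by exactly one rule application.
Reading the tree off as a leftmost derivation:
  Step 1: S  =>  A B   (applied S -> A B)
  Step 2: A B  =>  A A B   (applied A -> A A)
  Step 3: A A B  =>  A A A B   (applied A -> A A)
  Step 4: A A A B  =>  a A A B   (applied A -> a)
  Step 5: a A A B  =>  a a A B   (applied A -> a)
  Step 6: a a A B  =>  a a A A B   (applied A -> A A)
  Step 7: a a A A B  =>  a a a A B   (applied A -> a)
  Step 8: a a a A B  =>  a a a a B   (applied A -> a)
  Step 9: a a a a B  =>  a a a a b   (applied B -> b)
Final yield: a a a a b
Total rewrite steps: 9

9


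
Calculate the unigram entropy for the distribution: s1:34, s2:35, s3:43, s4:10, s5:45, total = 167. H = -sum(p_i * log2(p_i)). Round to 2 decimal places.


Computing entropy H = -sum(p_i * log2(p_i)):
  s1: p = 34/167 = 0.2036, -p*log2(p) = 0.4675
  s2: p = 35/167 = 0.2096, -p*log2(p) = 0.4725
  s3: p = 43/167 = 0.2575, -p*log2(p) = 0.5040
  s4: p = 10/167 = 0.0599, -p*log2(p) = 0.2432
  s5: p = 45/167 = 0.2695, -p*log2(p) = 0.5098
H = sum of terms = 2.1970
Rounded to 2 decimals: 2.20

2.20


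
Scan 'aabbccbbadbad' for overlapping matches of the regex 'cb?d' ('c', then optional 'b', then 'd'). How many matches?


Pattern: cb?d means 'c', then optional 'b', then 'd'.
Scanning 'aabbccbbadbad' position-by-position:
  Pos 0: window 'aab' -> no
  Pos 1: window 'abb' -> no
  Pos 2: window 'bbc' -> no
  Pos 3: window 'bcc' -> no
  Pos 4: window 'ccb' -> no
  Pos 5: window 'cbb' -> no
  Pos 6: window 'bba' -> no
  Pos 7: window 'bad' -> no
  Pos 8: window 'adb' -> no
  Pos 9: window 'dba' -> no
  Pos 10: window 'bad' -> no
  Pos 11: window 'ad' -> no
  Pos 12: window 'd' -> no
Total matches: 0

0


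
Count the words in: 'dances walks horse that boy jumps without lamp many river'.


Counting words by splitting on spaces:
  Word 1: 'dances'
  Word 2: 'walks'
  Word 3: 'horse'
  Word 4: 'that'
  Word 5: 'boy'
  Word 6: 'jumps'
  Word 7: 'without'
  Word 8: 'lamp'
  Word 9: 'many'
  Word 10: 'river'
Total words: 10

10


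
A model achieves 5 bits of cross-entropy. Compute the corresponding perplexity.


Perplexity formula: PP = 2^H
H = 5
PP = 2^5
Steps: 2^1 = 2, 2^2 = 4, 2^3 = 8, 2^4 = 16, 2^5 = 32
PP = 32

32


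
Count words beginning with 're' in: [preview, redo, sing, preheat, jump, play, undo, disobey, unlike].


Checking each word for prefix 're':
  'preview' -> no (count: 0)
  'redo' -> YES, starts with 're' (count: 1)
  'sing' -> no (count: 1)
  'preheat' -> no (count: 1)
  'jump' -> no (count: 1)
  'play' -> no (count: 1)
  'undo' -> no (count: 1)
  'disobey' -> no (count: 1)
  'unlike' -> no (count: 1)
Total with prefix 're': 1

1


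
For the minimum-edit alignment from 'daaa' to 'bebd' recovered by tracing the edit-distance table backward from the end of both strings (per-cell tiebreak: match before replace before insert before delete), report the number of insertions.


Edit distance = 4. Backtracking from cell (4, 4) with preference match > replace > insert > delete,
then listing the resulting alignment 'daaa' -> 'bebd' left to right:
  Step 1: replace d->b
  Step 2: replace a->e
  Step 3: replace a->b
  Step 4: replace a->d
Total insertions: 0

0


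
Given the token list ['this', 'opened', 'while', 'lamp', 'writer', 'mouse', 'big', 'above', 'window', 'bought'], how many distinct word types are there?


Listing all tokens and tracking unique types:
  Token 1: 'this' -> NEW (unique so far: 1)
  Token 2: 'opened' -> NEW (unique so far: 2)
  Token 3: 'while' -> NEW (unique so far: 3)
  Token 4: 'lamp' -> NEW (unique so far: 4)
  Token 5: 'writer' -> NEW (unique so far: 5)
  Token 6: 'mouse' -> NEW (unique so far: 6)
  Token 7: 'big' -> NEW (unique so far: 7)
  Token 8: 'above' -> NEW (unique so far: 8)
  Token 9: 'window' -> NEW (unique so far: 9)
  Token 10: 'bought' -> NEW (unique so far: 10)
Unique types: ('above', 'big', 'bought', 'lamp', 'mouse', 'opened', 'this', 'while', 'window', 'writer')
Vocabulary size: 10

10


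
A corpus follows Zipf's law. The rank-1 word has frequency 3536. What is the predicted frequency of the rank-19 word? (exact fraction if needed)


Zipf's law: freq(rank) = f1 / rank
f1 = 3536, rank = 19
freq = 3536 / 19
GCD(3536, 19) = 1
Simplified: 3536/19

3536/19


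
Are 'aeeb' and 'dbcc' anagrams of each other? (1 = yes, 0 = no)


Sort characters of 'aeeb': 'abee'
Sort characters of 'dbcc': 'bccd'
Sorted forms differ -> they are NOT anagrams
Result: 0

0


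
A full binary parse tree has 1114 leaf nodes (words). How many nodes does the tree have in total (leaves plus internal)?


Leaf nodes (terminals): 1114
Internal nodes = n - 1 = 1114 - 1 = 1113
Total = leaves + internal = 1114 + 1113 = 2227

2227


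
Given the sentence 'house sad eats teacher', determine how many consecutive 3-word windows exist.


Word trigrams from [4] words:
  Trigram 1: (house sad eats)
  Trigram 2: (sad eats teacher)
Total word trigrams: 4 - 2 = 2

2


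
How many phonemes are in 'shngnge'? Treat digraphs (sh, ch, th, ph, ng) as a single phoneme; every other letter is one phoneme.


Parsing 'shngnge' greedily, digraphs first:
  'sh' -> digraph (1 consonant phoneme) (phonemes so far: 1)
  'ng' -> digraph (1 consonant phoneme) (phonemes so far: 2)
  'ng' -> digraph (1 consonant phoneme) (phonemes so far: 3)
  'e' -> vowel phoneme (phonemes so far: 4)
Total phonemes: 4

4


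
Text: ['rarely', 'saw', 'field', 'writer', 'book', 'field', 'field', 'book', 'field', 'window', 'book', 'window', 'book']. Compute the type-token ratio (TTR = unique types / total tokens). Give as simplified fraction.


Tokens: 13
Unique types: ('book', 'field', 'rarely', 'saw', 'window', 'writer') = 6
TTR = 6/13
Already in lowest terms.

6/13


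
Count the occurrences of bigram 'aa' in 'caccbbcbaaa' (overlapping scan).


Scanning 'caccbbcbaaa' for bigram 'aa':
  Position 0: 'ca' -> no
  Position 1: 'ac' -> no
  Position 2: 'cc' -> no
  Position 3: 'cb' -> no
  Position 4: 'bb' -> no
  Position 5: 'bc' -> no
  Position 6: 'cb' -> no
  Position 7: 'ba' -> no
  Position 8: 'aa' -> MATCH
  Position 9: 'aa' -> MATCH
Total matches: 2

2


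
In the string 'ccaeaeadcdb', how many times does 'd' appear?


Scanning 'ccaeaeadcdb' for 'd':
  Position 7: 'd' -> MATCH (count: 1)
  Position 9: 'd' -> MATCH (count: 2)
Total occurrences of 'd': 2

2


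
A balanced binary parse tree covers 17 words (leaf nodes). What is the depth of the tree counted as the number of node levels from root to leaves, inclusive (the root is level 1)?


In a balanced binary tree with n leaves the deepest leaf is ceil(log2(n)) edges below the root,
so counting node levels inclusive of root and leaves gives ceil(log2(n)) + 1 levels.
log2(17) = 4.0875
ceil(4.0875) = 5
levels = 5 + 1 = 6

6


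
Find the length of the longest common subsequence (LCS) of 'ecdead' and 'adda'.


DP table for LCS of 'ecdead' and 'adda':
       a  d  d  a
    0  0  0  0  0
  e 0  0  0  0  0
  c 0  0  0  0  0
  d 0  0  1  1  1
  e 0  0  1  1  1
  a 0  1  1  1  2
  d 0  1  2  2  2
LCS: 'da'
LCS length = 2

2


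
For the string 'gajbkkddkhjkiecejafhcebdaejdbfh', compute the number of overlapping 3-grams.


String 'gajbkkddkhjkiecejafhcebdaejdbfh' has length L = 31.
Number of overlapping n-grams = L - n + 1
Substituting: 31 - 3 + 1 = 29

29


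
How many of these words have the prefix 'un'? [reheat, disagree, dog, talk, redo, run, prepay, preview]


Checking each word for prefix 'un':
  'reheat' -> no (count: 0)
  'disagree' -> no (count: 0)
  'dog' -> no (count: 0)
  'talk' -> no (count: 0)
  'redo' -> no (count: 0)
  'run' -> no (count: 0)
  'prepay' -> no (count: 0)
  'preview' -> no (count: 0)
Total with prefix 'un': 0

0


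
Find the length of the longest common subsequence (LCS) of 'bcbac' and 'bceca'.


DP table for LCS of 'bcbac' and 'bceca':
       b  c  e  c  a
    0  0  0  0  0  0
  b 0  1  1  1  1  1
  c 0  1  2  2  2  2
  b 0  1  2  2  2  2
  a 0  1  2  2  2  3
  c 0  1  2  2  3  3
LCS: 'bca'
LCS length = 3

3


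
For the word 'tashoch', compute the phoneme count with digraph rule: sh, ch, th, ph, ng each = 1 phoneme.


Parsing 'tashoch' greedily, digraphs first:
  't' -> consonant phoneme (phonemes so far: 1)
  'a' -> vowel phoneme (phonemes so far: 2)
  'sh' -> digraph (1 consonant phoneme) (phonemes so far: 3)
  'o' -> vowel phoneme (phonemes so far: 4)
  'ch' -> digraph (1 consonant phoneme) (phonemes so far: 5)
Total phonemes: 5

5


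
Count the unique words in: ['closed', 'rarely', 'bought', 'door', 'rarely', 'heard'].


Listing all tokens and tracking unique types:
  Token 1: 'closed' -> NEW (unique so far: 1)
  Token 2: 'rarely' -> NEW (unique so far: 2)
  Token 3: 'bought' -> NEW (unique so far: 3)
  Token 4: 'door' -> NEW (unique so far: 4)
  Token 5: 'rarely' -> duplicate (unique so far: 4)
  Token 6: 'heard' -> NEW (unique so far: 5)
Unique types: ('bought', 'closed', 'door', 'heard', 'rarely')
Vocabulary size: 5

5


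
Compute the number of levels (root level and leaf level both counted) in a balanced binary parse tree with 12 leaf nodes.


In a balanced binary tree with n leaves the deepest leaf is ceil(log2(n)) edges below the root,
so counting node levels inclusive of root and leaves gives ceil(log2(n)) + 1 levels.
log2(12) = 3.5850
ceil(3.5850) = 4
levels = 4 + 1 = 5

5


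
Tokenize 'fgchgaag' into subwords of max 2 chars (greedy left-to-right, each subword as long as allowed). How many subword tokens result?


'fgchgaag' has 8 characters.
Chunking with max size 2:
  Chunk 1: 'fg' (positions 0-1)
  Chunk 2: 'ch' (positions 2-3)
  Chunk 3: 'ga' (positions 4-5)
  Chunk 4: 'ag' (positions 6-7)
Total chunks: ceil(8 / 2) = 4

4


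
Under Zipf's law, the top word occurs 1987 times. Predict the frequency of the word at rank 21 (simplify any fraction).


Zipf's law: freq(rank) = f1 / rank
f1 = 1987, rank = 21
freq = 1987 / 21
GCD(1987, 21) = 1
Simplified: 1987/21

1987/21


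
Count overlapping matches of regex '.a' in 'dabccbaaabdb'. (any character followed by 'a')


Pattern: .a means any character followed by 'a'.
Scanning 'dabccbaaabdb' position-by-position:
  Pos 0: window 'da' -> MATCH
  Pos 1: window 'ab' -> no
  Pos 2: window 'bc' -> no
  Pos 3: window 'cc' -> no
  Pos 4: window 'cb' -> no
  Pos 5: window 'ba' -> MATCH
  Pos 6: window 'aa' -> MATCH
  Pos 7: window 'aa' -> MATCH
  Pos 8: window 'ab' -> no
  Pos 9: window 'bd' -> no
  Pos 10: window 'db' -> no
  Pos 11: window 'b' -> no
Total matches: 4

4


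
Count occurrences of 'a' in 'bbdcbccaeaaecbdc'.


Scanning 'bbdcbccaeaaecbdc' for 'a':
  Position 7: 'a' -> MATCH (count: 1)
  Position 9: 'a' -> MATCH (count: 2)
  Position 10: 'a' -> MATCH (count: 3)
Total occurrences of 'a': 3

3


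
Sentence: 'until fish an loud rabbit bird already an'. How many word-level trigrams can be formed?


Word trigrams from [8] words:
  Trigram 1: (until fish an)
  Trigram 2: (fish an loud)
  Trigram 3: (an loud rabbit)
  Trigram 4: (loud rabbit bird)
  Trigram 5: (rabbit bird already)
  Trigram 6: (bird already an)
Total word trigrams: 8 - 2 = 6

6


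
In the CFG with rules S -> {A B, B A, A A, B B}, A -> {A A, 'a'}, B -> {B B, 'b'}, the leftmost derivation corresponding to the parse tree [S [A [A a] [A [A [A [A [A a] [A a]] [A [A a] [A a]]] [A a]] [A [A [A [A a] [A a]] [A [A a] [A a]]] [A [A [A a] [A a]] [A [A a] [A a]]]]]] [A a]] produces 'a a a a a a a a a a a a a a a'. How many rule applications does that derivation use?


Every bracketed nonterminal node [X ...] in the tree is produced by exactly one rule application.
Reading the tree off as a leftmost derivation:
  Step 1: S  =>  A A   (applied S -> A A)
  Step 2: A A  =>  A A A   (applied A -> A A)
  Step 3: A A A  =>  a A A   (applied A -> a)
  Step 4: a A A  =>  a A A A   (applied A -> A A)
  Step 5: a A A A  =>  a A A A A   (applied A -> A A)
  Step 6: a A A A A  =>  a A A A A A   (applied A -> A A)
  Step 7: a A A A A A  =>  a A A A A A A   (applied A -> A A)
  Step 8: a A A A A A A  =>  a a A A A A A   (applied A -> a)
  Step 9: a a A A A A A  =>  a a a A A A A   (applied A -> a)
  Step 10: a a a A A A A  =>  a a a A A A A A   (applied A -> A A)
  Step 11: a a a A A A A A  =>  a a a a A A A A   (applied A -> a)
  Step 12: a a a a A A A A  =>  a a a a a A A A   (applied A -> a)
  Step 13: a a a a a A A A  =>  a a a a a a A A   (applied A -> a)
  Step 14: a a a a a a A A  =>  a a a a a a A A A   (applied A -> A A)
  Step 15: a a a a a a A A A  =>  a a a a a a A A A A   (applied A -> A A)
  Step 16: a a a a a a A A A A  =>  a a a a a a A A A A A   (applied A -> A A)
  Step 17: a a a a a a A A A A A  =>  a a a a a a a A A A A   (applied A -> a)
  Step 18: a a a a a a a A A A A  =>  a a a a a a a a A A A   (applied A -> a)
  Step 19: a a a a a a a a A A A  =>  a a a a a a a a A A A A   (applied A -> A A)
  Step 20: a a a a a a a a A A A A  =>  a a a a a a a a a A A A   (applied A -> a)
  Step 21: a a a a a a a a a A A A  =>  a a a a a a a a a a A A   (applied A -> a)
  Step 22: a a a a a a a a a a A A  =>  a a a a a a a a a a A A A   (applied A -> A A)
  Step 23: a a a a a a a a a a A A A  =>  a a a a a a a a a a A A A A   (applied A -> A A)
  Step 24: a a a a a a a a a a A A A A  =>  a a a a a a a a a a a A A A   (applied A -> a)
  Step 25: a a a a a a a a a a a A A A  =>  a a a a a a a a a a a a A A   (applied A -> a)
  Step 26: a a a a a a a a a a a a A A  =>  a a a a a a a a a a a a A A A   (applied A -> A A)
  Step 27: a a a a a a a a a a a a A A A  =>  a a a a a a a a a a a a a A A   (applied A -> a)
  Step 28: a a a a a a a a a a a a a A A  =>  a a a a a a a a a a a a a a A   (applied A -> a)
  Step 29: a a a a a a a a a a a a a a A  =>  a a a a a a a a a a a a a a a   (applied A -> a)
Final yield: a a a a a a a a a a a a a a a
Total rewrite steps: 29

29


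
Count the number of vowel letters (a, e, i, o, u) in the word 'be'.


Scanning each character of 'be':
  Position 1: 'b' -> consonant (running count: 0)
  Position 2: 'e' -> vowel (running count: 1)
Total vowels: 1

1


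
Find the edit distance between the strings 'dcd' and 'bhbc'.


Building DP table for s1='dcd' (len 3) and s2='bhbc' (len 4):
       b  h  b  c
    0  1  2  3  4
  d 1  1  2  3  4
  c 2  2  2  3  3
  d 3  3  3  3  4
Edit distance = dp[3][4] = 4

4


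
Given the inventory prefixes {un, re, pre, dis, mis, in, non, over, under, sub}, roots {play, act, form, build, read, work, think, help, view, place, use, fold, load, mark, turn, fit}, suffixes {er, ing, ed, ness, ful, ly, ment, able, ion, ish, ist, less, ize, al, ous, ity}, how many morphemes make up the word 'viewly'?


Segmenting 'viewly' against the inventory:
  'view' -> root (morpheme 1)
  'ly' -> suffix (morpheme 2)
Total morphemes: 2

2


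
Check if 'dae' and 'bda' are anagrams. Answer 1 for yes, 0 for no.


Sort characters of 'dae': 'ade'
Sort characters of 'bda': 'abd'
Sorted forms differ -> they are NOT anagrams
Result: 0

0
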